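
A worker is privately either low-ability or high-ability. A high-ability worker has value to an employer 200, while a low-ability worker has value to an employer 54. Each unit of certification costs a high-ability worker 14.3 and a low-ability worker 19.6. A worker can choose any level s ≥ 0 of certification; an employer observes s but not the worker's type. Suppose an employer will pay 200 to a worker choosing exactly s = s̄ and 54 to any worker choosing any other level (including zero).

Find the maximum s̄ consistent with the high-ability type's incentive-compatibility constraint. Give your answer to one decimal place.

10.2

Choosing s̄ yields the high-ability type 200 − 14.3·s̄; choosing zero yields 54.
The high-ability type is indifferent at 200 − 14.3·s̄ = 54, i.e. s̄ = (200 − 54) / 14.3 ≈ 10.2.
For any s̄ above 10.2 the high-ability type would rather pool at zero, so separation collapses.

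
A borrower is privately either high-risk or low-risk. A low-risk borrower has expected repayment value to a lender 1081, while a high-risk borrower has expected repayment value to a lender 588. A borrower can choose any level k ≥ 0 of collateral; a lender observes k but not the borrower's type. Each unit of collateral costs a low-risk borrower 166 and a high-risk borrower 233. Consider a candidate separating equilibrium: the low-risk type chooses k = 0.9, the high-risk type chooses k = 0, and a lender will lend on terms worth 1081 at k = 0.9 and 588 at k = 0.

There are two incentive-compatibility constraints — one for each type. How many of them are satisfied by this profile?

1

Low-risk type: signal → 1081 − 166 × 0.9 = 931.6; deviate to 0 → 588. IC holds (931.6 ≥ 588).
High-risk type: stay at 0 → 588; mimic → 1081 − 233 × 0.9 = 871.3. IC fails (588 < 871.3).
1 of 2 constraints hold, so this profile is not an equilibrium.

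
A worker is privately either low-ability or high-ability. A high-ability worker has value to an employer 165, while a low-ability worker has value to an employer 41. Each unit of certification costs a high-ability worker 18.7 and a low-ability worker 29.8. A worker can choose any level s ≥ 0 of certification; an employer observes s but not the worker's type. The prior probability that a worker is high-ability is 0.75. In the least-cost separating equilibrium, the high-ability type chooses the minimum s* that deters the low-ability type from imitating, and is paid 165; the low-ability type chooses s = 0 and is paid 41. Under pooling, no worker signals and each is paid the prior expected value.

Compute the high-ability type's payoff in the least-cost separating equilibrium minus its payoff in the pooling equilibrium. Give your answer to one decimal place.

-46.8

Least-cost separating signal: s* solves 41 = 165 − 29.8·s*, so s* = (165 − 41)/29.8 ≈ 4.1611.
High-ability type's separating payoff: 165 − 18.7 × s* = 165 − 18.7 × (165 − 41)/29.8 = 165 − 2318.8/29.8 ≈ 87.188.
Pooling payoff: 0.75 × 165 + 0.25 × 41 = 134.
Difference: 87.188 − 134 = -46.812, i.e. -46.8 to one decimal place.
The high-ability type would prefer the pooling outcome.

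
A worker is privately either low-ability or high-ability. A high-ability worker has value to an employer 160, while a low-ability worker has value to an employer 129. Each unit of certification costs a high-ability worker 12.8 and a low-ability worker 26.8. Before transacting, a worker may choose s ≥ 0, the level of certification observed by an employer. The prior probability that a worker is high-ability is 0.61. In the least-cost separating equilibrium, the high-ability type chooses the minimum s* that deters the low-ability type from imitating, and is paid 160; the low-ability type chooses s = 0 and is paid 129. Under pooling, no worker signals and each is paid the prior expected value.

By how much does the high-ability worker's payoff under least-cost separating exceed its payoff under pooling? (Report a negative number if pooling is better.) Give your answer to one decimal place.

-2.7

Least-cost separating signal: s* solves 129 = 160 − 26.8·s*, so s* = (160 − 129)/26.8 ≈ 1.1567.
High-ability type's separating payoff: 160 − 12.8 × s* = 160 − 12.8 × (160 − 129)/26.8 = 160 − 396.8/26.8 ≈ 145.194.
Pooling payoff: 0.61 × 160 + 0.39 × 129 = 147.91.
Difference: 145.194 − 147.91 = -2.716, i.e. -2.7 to one decimal place.
The high-ability type would prefer the pooling outcome.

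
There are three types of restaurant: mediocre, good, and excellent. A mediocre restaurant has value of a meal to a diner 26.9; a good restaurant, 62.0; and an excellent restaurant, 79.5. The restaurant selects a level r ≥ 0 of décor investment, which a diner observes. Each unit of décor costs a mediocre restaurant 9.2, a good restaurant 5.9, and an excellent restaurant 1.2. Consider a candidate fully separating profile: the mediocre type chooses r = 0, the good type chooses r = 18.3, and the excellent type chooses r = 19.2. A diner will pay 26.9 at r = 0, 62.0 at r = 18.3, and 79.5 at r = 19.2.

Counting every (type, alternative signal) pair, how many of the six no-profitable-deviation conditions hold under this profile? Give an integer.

Excellent (own payoff 79.5 − 1.2×19.2 = 56.46): to r=0 gives 26.9 → no gain ✓; to r=18.3 gives 62.0 − 1.2×18.3 = 40.04 → no gain ✓.
Good (own payoff 62.0 − 5.9×18.3 = -45.97): to r=0 gives 26.9 → profitable ✗; to r=19.2 gives 79.5 − 5.9×19.2 = -33.78 → profitable ✗.
Mediocre (own payoff 26.9): to r=18.3 gives 62.0 − 9.2×18.3 = -106.36 → no gain ✓; to r=19.2 gives 79.5 − 9.2×19.2 = -97.14 → no gain ✓.
4 of the 6 constraints hold; not an equilibrium.

4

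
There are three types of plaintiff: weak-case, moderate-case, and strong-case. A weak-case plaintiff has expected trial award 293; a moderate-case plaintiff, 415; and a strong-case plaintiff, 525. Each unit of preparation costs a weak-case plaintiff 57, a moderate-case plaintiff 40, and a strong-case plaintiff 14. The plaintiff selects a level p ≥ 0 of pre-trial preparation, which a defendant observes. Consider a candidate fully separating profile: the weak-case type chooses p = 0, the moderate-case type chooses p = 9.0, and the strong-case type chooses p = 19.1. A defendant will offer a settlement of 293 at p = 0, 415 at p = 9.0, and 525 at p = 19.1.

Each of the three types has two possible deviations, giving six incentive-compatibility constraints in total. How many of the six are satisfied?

3

Strong-case (own payoff 525 − 14×19.1 = 257.6): to p=0 gives 293 → profitable ✗; to p=9.0 gives 415 − 14×9.0 = 289 → profitable ✗.
Weak-case (own payoff 293): to p=9.0 gives 415 − 57×9.0 = -98 → no gain ✓; to p=19.1 gives 525 − 57×19.1 = -563.7 → no gain ✓.
Moderate-case (own payoff 415 − 40×9.0 = 55): to p=0 gives 293 → profitable ✗; to p=19.1 gives 525 − 40×19.1 = -239 → no gain ✓.
3 of the 6 constraints hold; not an equilibrium.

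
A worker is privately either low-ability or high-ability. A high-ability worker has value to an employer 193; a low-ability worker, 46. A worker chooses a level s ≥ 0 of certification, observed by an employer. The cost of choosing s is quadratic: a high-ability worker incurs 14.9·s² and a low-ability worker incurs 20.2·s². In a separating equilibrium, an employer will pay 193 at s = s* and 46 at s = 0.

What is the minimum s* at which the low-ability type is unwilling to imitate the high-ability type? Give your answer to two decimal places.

2.70

The low-ability type at s = 0 receives 46; imitating at s* yields 193 − 20.2·s*².
Indifference: 46 = 193 − 20.2·s*², so s*² = (193 − 46) / 20.2 ≈ 7.2772.
s* = √7.2772 ≈ 2.70.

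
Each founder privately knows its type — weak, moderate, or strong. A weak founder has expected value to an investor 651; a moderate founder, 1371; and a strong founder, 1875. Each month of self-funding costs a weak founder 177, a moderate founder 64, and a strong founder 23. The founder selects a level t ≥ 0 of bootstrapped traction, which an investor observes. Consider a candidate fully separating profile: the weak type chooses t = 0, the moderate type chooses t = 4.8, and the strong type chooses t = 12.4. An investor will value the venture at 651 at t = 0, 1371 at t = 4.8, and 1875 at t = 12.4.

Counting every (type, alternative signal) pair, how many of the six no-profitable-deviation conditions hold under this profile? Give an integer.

Weak (own payoff 651): to t=4.8 gives 1371 − 177×4.8 = 521.4 → no gain ✓; to t=12.4 gives 1875 − 177×12.4 = -319.8 → no gain ✓.
Strong (own payoff 1875 − 23×12.4 = 1589.8): to t=0 gives 651 → no gain ✓; to t=4.8 gives 1371 − 23×4.8 = 1260.6 → no gain ✓.
Moderate (own payoff 1371 − 64×4.8 = 1063.8): to t=0 gives 651 → no gain ✓; to t=12.4 gives 1875 − 64×12.4 = 1081.4 → profitable ✗.
5 of the 6 constraints hold; not an equilibrium.

5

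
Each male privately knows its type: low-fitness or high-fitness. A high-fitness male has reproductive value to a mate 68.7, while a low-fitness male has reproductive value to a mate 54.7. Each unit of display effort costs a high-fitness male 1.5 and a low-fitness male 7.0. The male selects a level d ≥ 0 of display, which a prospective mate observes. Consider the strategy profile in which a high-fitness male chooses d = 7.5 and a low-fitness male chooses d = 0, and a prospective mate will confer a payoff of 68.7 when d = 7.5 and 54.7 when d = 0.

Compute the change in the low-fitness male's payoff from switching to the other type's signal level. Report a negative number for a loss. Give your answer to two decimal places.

Playing d = 0 the low-fitness male receives 54.7.
Deviating to d = 7.5 brings payment 68.7 at cost 7.0 × 7.5 = 52.5, netting 16.2.
Gain from deviating: 16.2 − 54.7 = -38.50.
The gain is negative, so the low-fitness type's incentive-compatibility constraint is satisfied.

-38.50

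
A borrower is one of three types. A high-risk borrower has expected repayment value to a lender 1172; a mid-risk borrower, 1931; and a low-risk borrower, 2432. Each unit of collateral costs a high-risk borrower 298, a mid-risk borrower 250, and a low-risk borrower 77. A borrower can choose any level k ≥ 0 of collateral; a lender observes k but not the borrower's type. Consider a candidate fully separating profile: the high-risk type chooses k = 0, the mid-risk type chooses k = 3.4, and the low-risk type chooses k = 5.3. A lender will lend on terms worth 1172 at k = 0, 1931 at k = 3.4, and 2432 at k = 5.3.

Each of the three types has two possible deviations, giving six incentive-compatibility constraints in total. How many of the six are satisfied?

4

Low-risk (own payoff 2432 − 77×5.3 = 2023.9): to k=0 gives 1172 → no gain ✓; to k=3.4 gives 1931 − 77×3.4 = 1669.2 → no gain ✓.
High-risk (own payoff 1172): to k=3.4 gives 1931 − 298×3.4 = 917.8 → no gain ✓; to k=5.3 gives 2432 − 298×5.3 = 852.6 → no gain ✓.
Mid-risk (own payoff 1931 − 250×3.4 = 1081): to k=0 gives 1172 → profitable ✗; to k=5.3 gives 2432 − 250×5.3 = 1107 → profitable ✗.
4 of the 6 constraints hold; not an equilibrium.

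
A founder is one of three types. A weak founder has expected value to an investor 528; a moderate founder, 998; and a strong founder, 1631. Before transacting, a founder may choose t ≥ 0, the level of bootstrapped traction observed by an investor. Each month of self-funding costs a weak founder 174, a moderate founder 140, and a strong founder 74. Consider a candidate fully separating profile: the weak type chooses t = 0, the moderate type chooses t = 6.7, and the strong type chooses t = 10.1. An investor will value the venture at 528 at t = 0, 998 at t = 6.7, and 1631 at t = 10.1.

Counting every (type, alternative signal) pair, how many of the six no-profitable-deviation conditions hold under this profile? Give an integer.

4

Strong (own payoff 1631 − 74×10.1 = 883.6): to t=0 gives 528 → no gain ✓; to t=6.7 gives 998 − 74×6.7 = 502.2 → no gain ✓.
Weak (own payoff 528): to t=6.7 gives 998 − 174×6.7 = -167.8 → no gain ✓; to t=10.1 gives 1631 − 174×10.1 = -126.4 → no gain ✓.
Moderate (own payoff 998 − 140×6.7 = 60): to t=0 gives 528 → profitable ✗; to t=10.1 gives 1631 − 140×10.1 = 217 → profitable ✗.
4 of the 6 constraints hold; not an equilibrium.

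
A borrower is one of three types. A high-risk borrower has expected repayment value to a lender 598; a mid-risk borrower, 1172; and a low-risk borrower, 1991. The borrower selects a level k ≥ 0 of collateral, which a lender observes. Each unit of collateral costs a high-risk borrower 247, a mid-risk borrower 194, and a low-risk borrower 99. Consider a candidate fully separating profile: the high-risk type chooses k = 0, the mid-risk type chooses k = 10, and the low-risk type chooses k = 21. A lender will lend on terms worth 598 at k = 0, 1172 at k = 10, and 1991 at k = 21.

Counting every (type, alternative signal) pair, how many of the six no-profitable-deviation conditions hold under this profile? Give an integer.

3

High-risk (own payoff 598): to k=10 gives 1172 − 247×10 = -1298 → no gain ✓; to k=21 gives 1991 − 247×21 = -3196 → no gain ✓.
Low-risk (own payoff 1991 − 99×21 = -88): to k=0 gives 598 → profitable ✗; to k=10 gives 1172 − 99×10 = 182 → profitable ✗.
Mid-risk (own payoff 1172 − 194×10 = -768): to k=0 gives 598 → profitable ✗; to k=21 gives 1991 − 194×21 = -2083 → no gain ✓.
3 of the 6 constraints hold; not an equilibrium.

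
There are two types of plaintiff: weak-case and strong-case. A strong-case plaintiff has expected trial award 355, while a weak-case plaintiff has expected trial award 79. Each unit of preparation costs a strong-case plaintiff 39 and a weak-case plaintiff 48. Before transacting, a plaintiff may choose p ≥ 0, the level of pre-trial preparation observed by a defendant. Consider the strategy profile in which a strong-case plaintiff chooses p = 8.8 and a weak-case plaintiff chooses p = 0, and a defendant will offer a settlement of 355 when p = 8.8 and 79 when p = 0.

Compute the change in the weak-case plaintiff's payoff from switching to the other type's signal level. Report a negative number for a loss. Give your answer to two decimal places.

Playing p = 0 the weak-case plaintiff receives 79.
Deviating to p = 8.8 brings payment 355 at cost 48 × 8.8 = 422.4, netting -67.4.
Gain from deviating: -67.4 − 79 = -146.40.
The gain is negative, so the weak-case type's incentive-compatibility constraint is satisfied.

-146.40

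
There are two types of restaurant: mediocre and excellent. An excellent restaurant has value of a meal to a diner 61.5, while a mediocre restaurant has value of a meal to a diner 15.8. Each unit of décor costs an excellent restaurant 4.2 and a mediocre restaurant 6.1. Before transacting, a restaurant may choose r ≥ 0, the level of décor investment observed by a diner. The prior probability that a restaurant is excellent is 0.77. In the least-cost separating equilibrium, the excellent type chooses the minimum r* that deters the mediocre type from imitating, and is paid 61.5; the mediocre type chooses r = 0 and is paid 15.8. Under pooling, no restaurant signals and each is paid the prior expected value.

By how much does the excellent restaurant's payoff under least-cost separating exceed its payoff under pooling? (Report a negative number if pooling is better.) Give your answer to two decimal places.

-20.95

Least-cost separating signal: r* solves 15.8 = 61.5 − 6.1·r*, so r* = (61.5 − 15.8)/6.1 ≈ 7.4918.
Excellent type's separating payoff: 61.5 − 4.2 × r* = 61.5 − 4.2 × (61.5 − 15.8)/6.1 = 61.5 − 191.94/6.1 ≈ 30.0344.
Pooling payoff: 0.77 × 61.5 + 0.23 × 15.8 = 50.989.
Difference: 30.0344 − 50.989 = -20.9546, i.e. -20.95 to two decimal places.
The excellent type would prefer the pooling outcome.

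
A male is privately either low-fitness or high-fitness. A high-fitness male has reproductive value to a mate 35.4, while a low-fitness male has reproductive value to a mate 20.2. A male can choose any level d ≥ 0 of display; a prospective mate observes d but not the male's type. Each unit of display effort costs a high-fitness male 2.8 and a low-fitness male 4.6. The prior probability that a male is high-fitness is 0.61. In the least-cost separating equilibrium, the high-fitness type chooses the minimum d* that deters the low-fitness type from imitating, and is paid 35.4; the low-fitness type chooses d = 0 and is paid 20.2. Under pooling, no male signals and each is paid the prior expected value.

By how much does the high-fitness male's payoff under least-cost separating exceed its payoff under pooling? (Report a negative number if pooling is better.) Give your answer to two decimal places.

Least-cost separating signal: d* solves 20.2 = 35.4 − 4.6·d*, so d* = (35.4 − 20.2)/4.6 ≈ 3.3043.
High-fitness type's separating payoff: 35.4 − 2.8 × d* = 35.4 − 2.8 × (35.4 − 20.2)/4.6 = 35.4 − 42.56/4.6 ≈ 26.1478.
Pooling payoff: 0.61 × 35.4 + 0.39 × 20.2 = 29.472.
Difference: 26.1478 − 29.472 = -3.3242, i.e. -3.32 to two decimal places.
The high-fitness type would prefer the pooling outcome.

-3.32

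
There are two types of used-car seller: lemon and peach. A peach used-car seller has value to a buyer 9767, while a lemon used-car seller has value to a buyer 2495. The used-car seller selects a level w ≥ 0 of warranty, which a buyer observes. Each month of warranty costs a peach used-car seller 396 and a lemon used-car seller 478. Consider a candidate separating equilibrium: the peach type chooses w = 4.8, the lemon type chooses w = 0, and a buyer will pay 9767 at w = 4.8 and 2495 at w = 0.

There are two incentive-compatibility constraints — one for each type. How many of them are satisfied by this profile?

1

Lemon type: stay at 0 → 2495; mimic → 9767 − 478 × 4.8 = 7472.6. IC fails (2495 < 7472.6).
Peach type: signal → 9767 − 396 × 4.8 = 7866.2; deviate to 0 → 2495. IC holds (7866.2 ≥ 2495).
1 of 2 constraints hold, so this profile is not an equilibrium.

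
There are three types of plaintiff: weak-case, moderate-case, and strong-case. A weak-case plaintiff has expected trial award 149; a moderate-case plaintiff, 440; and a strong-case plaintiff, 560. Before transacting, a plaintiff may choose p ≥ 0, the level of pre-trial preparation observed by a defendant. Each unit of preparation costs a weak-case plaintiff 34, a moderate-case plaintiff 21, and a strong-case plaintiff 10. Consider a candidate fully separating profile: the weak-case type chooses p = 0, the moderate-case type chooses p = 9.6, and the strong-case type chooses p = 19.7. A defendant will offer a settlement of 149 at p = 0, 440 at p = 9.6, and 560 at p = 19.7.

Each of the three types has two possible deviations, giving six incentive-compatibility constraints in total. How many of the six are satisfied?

Moderate-case (own payoff 440 − 21×9.6 = 238.4): to p=0 gives 149 → no gain ✓; to p=19.7 gives 560 − 21×19.7 = 146.3 → no gain ✓.
Strong-case (own payoff 560 − 10×19.7 = 363): to p=0 gives 149 → no gain ✓; to p=9.6 gives 440 − 10×9.6 = 344 → no gain ✓.
Weak-case (own payoff 149): to p=9.6 gives 440 − 34×9.6 = 113.6 → no gain ✓; to p=19.7 gives 560 − 34×19.7 = -109.8 → no gain ✓.
6 of the 6 constraints hold; this profile is a separating equilibrium.

6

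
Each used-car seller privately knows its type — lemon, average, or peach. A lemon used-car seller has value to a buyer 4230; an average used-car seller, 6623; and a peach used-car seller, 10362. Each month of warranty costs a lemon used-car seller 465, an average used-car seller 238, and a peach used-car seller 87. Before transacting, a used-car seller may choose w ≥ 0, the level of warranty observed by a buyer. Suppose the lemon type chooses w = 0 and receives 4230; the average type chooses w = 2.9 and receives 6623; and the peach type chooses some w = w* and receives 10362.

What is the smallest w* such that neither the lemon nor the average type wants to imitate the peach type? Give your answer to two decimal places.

Lemon type (on-path payoff 4230) won't mimic when 4230 ≥ 10362 − 465·w*, i.e. w* ≥ 13.19.
Average type (on-path payoff 6623 − 238×2.9 = 5932.8) won't mimic when 5932.8 ≥ 10362 − 238·w*, i.e. w* ≥ 18.61.
Both must hold, so w* = max(13.19, 18.61) = 18.61. The average type's constraint binds.

18.61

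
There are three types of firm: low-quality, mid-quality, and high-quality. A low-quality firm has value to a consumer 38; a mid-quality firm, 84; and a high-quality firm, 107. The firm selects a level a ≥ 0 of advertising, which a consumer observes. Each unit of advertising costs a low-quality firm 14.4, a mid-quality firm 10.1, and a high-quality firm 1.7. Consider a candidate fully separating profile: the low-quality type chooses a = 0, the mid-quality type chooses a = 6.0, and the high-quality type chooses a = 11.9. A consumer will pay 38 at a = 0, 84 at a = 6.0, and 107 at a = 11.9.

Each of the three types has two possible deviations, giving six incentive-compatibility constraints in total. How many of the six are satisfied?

5

Low-quality (own payoff 38): to a=6.0 gives 84 − 14.4×6.0 = -2.4 → no gain ✓; to a=11.9 gives 107 − 14.4×11.9 = -64.36 → no gain ✓.
Mid-quality (own payoff 84 − 10.1×6.0 = 23.4): to a=0 gives 38 → profitable ✗; to a=11.9 gives 107 − 10.1×11.9 = -13.19 → no gain ✓.
High-quality (own payoff 107 − 1.7×11.9 = 86.77): to a=0 gives 38 → no gain ✓; to a=6.0 gives 84 − 1.7×6.0 = 73.8 → no gain ✓.
5 of the 6 constraints hold; not an equilibrium.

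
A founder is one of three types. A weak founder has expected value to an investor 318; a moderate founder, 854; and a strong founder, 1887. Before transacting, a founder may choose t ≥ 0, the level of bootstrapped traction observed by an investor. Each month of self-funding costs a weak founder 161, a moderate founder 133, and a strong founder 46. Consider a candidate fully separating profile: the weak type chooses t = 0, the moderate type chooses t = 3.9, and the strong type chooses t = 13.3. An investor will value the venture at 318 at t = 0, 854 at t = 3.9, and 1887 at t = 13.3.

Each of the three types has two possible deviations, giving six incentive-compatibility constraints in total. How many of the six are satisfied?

Moderate (own payoff 854 − 133×3.9 = 335.3): to t=0 gives 318 → no gain ✓; to t=13.3 gives 1887 − 133×13.3 = 118.1 → no gain ✓.
Strong (own payoff 1887 − 46×13.3 = 1275.2): to t=0 gives 318 → no gain ✓; to t=3.9 gives 854 − 46×3.9 = 674.6 → no gain ✓.
Weak (own payoff 318): to t=3.9 gives 854 − 161×3.9 = 226.1 → no gain ✓; to t=13.3 gives 1887 − 161×13.3 = -254.3 → no gain ✓.
6 of the 6 constraints hold; this profile is a separating equilibrium.

6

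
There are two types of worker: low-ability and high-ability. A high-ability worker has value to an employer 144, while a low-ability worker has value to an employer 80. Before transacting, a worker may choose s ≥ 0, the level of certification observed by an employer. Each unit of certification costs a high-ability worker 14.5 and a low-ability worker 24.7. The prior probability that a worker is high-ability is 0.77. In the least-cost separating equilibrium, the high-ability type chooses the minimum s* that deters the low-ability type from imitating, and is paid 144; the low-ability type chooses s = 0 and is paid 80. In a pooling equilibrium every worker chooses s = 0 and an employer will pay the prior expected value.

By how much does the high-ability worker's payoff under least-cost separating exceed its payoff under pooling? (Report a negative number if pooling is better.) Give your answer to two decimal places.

Least-cost separating signal: s* solves 80 = 144 − 24.7·s*, so s* = (144 − 80)/24.7 ≈ 2.5911.
High-ability type's separating payoff: 144 − 14.5 × s* = 144 − 14.5 × (144 − 80)/24.7 = 144 − 928/24.7 ≈ 106.4291.
Pooling payoff: 0.77 × 144 + 0.23 × 80 = 129.28.
Difference: 106.4291 − 129.28 = -22.8509, i.e. -22.85 to two decimal places.
The high-ability type would prefer the pooling outcome.

-22.85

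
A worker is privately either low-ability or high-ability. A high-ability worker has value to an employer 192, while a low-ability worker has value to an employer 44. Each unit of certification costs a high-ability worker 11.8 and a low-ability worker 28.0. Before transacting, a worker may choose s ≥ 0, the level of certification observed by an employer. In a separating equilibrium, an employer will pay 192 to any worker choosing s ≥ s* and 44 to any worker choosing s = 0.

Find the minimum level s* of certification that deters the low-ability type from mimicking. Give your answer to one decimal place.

A low-ability worker choosing s = 0 receives 44.
Imitating at s* instead would pay 192 at cost 28.0·s*, netting 192 − 28.0·s*.
Indifference: 44 = 192 − 28.0·s*, so s* = (192 − 44) / 28.0 ≈ 5.3.
This is the low-ability type's binding incentive-compatibility constraint; any s ≥ 5.3 sustains separation on that side.

5.3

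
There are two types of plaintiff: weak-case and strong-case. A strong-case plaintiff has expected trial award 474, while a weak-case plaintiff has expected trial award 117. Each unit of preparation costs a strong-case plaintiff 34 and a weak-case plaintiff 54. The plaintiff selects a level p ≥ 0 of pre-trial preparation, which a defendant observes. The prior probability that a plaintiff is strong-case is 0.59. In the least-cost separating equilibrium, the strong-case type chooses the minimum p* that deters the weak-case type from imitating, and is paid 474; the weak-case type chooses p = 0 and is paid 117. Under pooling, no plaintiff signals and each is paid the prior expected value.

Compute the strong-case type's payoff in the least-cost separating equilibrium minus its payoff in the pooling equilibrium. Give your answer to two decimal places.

Least-cost separating signal: p* solves 117 = 474 − 54·p*, so p* = (474 − 117)/54 ≈ 6.6111.
Strong-case type's separating payoff: 474 − 34 × p* = 474 − 34 × (474 − 117)/54 = 474 − 12138/54 ≈ 249.2222.
Pooling payoff: 0.59 × 474 + 0.41 × 117 = 327.63.
Difference: 249.2222 − 327.63 = -78.4078, i.e. -78.41 to two decimal places.
The strong-case type would prefer the pooling outcome.

-78.41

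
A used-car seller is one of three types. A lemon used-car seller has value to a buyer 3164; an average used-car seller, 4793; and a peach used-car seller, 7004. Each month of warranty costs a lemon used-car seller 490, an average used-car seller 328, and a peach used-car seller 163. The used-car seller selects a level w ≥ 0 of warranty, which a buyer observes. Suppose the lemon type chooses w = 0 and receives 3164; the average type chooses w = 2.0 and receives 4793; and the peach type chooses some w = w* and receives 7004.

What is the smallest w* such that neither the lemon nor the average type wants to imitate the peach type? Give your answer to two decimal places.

Average type (on-path payoff 4793 − 328×2.0 = 4137) won't mimic when 4137 ≥ 7004 − 328·w*, i.e. w* ≥ 8.74.
Lemon type (on-path payoff 3164) won't mimic when 3164 ≥ 7004 − 490·w*, i.e. w* ≥ 7.84.
Both must hold, so w* = max(7.84, 8.74) = 8.74. The average type's constraint binds.

8.74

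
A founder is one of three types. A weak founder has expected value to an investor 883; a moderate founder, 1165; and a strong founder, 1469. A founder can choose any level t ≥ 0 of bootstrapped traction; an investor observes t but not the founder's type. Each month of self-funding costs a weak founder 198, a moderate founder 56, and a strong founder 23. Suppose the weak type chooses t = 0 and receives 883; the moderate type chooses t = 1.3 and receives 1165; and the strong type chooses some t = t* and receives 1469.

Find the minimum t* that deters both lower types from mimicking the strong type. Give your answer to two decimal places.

Moderate type (on-path payoff 1165 − 56×1.3 = 1092.2) won't mimic when 1092.2 ≥ 1469 − 56·t*, i.e. t* ≥ 6.73.
Weak type (on-path payoff 883) won't mimic when 883 ≥ 1469 − 198·t*, i.e. t* ≥ 2.96.
Both must hold, so t* = max(2.96, 6.73) = 6.73. The moderate type's constraint binds.

6.73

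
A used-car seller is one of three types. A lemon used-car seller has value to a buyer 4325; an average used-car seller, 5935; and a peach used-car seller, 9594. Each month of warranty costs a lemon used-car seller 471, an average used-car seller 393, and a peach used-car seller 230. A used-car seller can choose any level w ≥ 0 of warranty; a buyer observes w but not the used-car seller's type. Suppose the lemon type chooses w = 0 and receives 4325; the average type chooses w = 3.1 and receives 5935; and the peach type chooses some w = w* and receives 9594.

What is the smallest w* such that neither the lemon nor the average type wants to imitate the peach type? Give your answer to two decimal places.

12.41

Average type (on-path payoff 5935 − 393×3.1 = 4716.7) won't mimic when 4716.7 ≥ 9594 − 393·w*, i.e. w* ≥ 12.41.
Lemon type (on-path payoff 4325) won't mimic when 4325 ≥ 9594 − 471·w*, i.e. w* ≥ 11.19.
Both must hold, so w* = max(11.19, 12.41) = 12.41. The average type's constraint binds.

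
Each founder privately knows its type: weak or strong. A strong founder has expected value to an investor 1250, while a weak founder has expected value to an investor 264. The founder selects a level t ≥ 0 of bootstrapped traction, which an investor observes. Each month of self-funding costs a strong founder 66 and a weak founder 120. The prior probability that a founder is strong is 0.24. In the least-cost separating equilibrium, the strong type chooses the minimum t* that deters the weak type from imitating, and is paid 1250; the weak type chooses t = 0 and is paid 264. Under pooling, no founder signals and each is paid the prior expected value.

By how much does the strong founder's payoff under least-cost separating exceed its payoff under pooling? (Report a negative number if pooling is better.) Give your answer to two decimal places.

207.06

Least-cost separating signal: t* solves 264 = 1250 − 120·t*, so t* = (1250 − 264)/120 ≈ 8.2167.
Strong type's separating payoff: 1250 − 66 × t* = 1250 − 66 × (1250 − 264)/120 = 1250 − 65076/120 = 707.7.
Pooling payoff: 0.24 × 1250 + 0.76 × 264 = 500.64.
Difference: 707.7 − 500.64 = 207.06.
The strong type prefers to separate.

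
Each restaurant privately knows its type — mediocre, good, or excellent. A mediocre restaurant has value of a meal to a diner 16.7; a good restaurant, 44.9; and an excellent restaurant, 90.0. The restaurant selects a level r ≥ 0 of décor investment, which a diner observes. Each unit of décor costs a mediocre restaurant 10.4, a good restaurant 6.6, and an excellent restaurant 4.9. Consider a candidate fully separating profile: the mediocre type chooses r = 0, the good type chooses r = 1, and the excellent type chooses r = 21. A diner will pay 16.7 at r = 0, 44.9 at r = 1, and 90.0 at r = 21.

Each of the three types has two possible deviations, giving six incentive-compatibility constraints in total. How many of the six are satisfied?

3

Mediocre (own payoff 16.7): to r=1 gives 44.9 − 10.4×1 = 34.5 → profitable ✗; to r=21 gives 90.0 − 10.4×21 = -128.4 → no gain ✓.
Good (own payoff 44.9 − 6.6×1 = 38.3): to r=0 gives 16.7 → no gain ✓; to r=21 gives 90.0 − 6.6×21 = -48.6 → no gain ✓.
Excellent (own payoff 90.0 − 4.9×21 = -12.9): to r=0 gives 16.7 → profitable ✗; to r=1 gives 44.9 − 4.9×1 = 40 → profitable ✗.
3 of the 6 constraints hold; not an equilibrium.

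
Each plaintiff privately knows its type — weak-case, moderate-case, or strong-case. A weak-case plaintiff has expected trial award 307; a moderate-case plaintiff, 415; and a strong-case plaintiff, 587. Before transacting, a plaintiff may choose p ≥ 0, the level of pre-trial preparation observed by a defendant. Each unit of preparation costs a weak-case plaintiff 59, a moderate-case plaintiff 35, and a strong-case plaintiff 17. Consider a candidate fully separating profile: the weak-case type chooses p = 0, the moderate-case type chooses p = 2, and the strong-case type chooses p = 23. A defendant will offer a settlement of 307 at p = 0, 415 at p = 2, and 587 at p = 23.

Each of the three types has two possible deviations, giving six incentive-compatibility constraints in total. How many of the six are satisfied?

4

Strong-case (own payoff 587 − 17×23 = 196): to p=0 gives 307 → profitable ✗; to p=2 gives 415 − 17×2 = 381 → profitable ✗.
Moderate-case (own payoff 415 − 35×2 = 345): to p=0 gives 307 → no gain ✓; to p=23 gives 587 − 35×23 = -218 → no gain ✓.
Weak-case (own payoff 307): to p=2 gives 415 − 59×2 = 297 → no gain ✓; to p=23 gives 587 − 59×23 = -770 → no gain ✓.
4 of the 6 constraints hold; not an equilibrium.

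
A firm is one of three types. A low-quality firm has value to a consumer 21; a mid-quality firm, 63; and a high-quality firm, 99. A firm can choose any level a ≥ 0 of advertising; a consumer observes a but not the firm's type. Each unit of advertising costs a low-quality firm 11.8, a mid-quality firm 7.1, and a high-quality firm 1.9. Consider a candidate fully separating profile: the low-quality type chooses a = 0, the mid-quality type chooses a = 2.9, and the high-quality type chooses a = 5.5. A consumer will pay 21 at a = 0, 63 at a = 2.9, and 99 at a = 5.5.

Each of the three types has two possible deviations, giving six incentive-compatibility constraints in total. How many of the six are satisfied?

3

Mid-quality (own payoff 63 − 7.1×2.9 = 42.41): to a=0 gives 21 → no gain ✓; to a=5.5 gives 99 − 7.1×5.5 = 59.95 → profitable ✗.
Low-quality (own payoff 21): to a=2.9 gives 63 − 11.8×2.9 = 28.78 → profitable ✗; to a=5.5 gives 99 − 11.8×5.5 = 34.1 → profitable ✗.
High-quality (own payoff 99 − 1.9×5.5 = 88.55): to a=0 gives 21 → no gain ✓; to a=2.9 gives 63 − 1.9×2.9 = 57.49 → no gain ✓.
3 of the 6 constraints hold; not an equilibrium.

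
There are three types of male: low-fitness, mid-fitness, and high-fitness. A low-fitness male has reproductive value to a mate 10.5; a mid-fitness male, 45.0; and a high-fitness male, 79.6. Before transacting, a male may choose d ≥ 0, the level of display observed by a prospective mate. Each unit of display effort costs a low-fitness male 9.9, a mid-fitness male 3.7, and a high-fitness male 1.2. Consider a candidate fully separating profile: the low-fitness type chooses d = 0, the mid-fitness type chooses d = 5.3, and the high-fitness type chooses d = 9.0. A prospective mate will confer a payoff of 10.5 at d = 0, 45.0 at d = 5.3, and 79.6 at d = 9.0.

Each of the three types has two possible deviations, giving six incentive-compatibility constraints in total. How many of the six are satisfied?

High-fitness (own payoff 79.6 − 1.2×9.0 = 68.8): to d=0 gives 10.5 → no gain ✓; to d=5.3 gives 45.0 − 1.2×5.3 = 38.64 → no gain ✓.
Mid-fitness (own payoff 45.0 − 3.7×5.3 = 25.39): to d=0 gives 10.5 → no gain ✓; to d=9.0 gives 79.6 − 3.7×9.0 = 46.3 → profitable ✗.
Low-fitness (own payoff 10.5): to d=5.3 gives 45.0 − 9.9×5.3 = -7.47 → no gain ✓; to d=9.0 gives 79.6 − 9.9×9.0 = -9.5 → no gain ✓.
5 of the 6 constraints hold; not an equilibrium.

5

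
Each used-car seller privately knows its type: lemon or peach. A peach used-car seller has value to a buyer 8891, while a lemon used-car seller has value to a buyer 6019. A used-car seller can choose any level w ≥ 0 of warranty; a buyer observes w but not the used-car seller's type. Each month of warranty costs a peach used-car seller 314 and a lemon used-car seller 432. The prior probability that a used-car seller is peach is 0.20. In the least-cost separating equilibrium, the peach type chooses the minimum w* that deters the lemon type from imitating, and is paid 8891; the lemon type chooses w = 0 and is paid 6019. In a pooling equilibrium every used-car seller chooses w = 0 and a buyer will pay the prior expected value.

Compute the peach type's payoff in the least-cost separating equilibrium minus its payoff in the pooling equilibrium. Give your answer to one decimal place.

Least-cost separating signal: w* solves 6019 = 8891 − 432·w*, so w* = (8891 − 6019)/432 ≈ 6.6481.
Peach type's separating payoff: 8891 − 314 × w* = 8891 − 314 × (8891 − 6019)/432 = 8891 − 901808/432 ≈ 6803.481.
Pooling payoff: 0.20 × 8891 + 0.80 × 6019 = 6593.4.
Difference: 6803.481 − 6593.4 = 210.081, i.e. 210.1 to one decimal place.
The peach type prefers to separate.

210.1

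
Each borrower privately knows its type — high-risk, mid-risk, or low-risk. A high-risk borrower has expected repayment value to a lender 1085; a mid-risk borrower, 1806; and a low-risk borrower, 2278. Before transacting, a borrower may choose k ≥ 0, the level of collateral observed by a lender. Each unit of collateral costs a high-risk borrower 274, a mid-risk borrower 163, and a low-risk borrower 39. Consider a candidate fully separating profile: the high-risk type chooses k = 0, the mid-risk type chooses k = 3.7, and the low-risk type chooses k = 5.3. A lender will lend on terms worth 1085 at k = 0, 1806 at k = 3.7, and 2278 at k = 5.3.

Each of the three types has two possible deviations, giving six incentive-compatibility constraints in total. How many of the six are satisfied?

5

Mid-risk (own payoff 1806 − 163×3.7 = 1202.9): to k=0 gives 1085 → no gain ✓; to k=5.3 gives 2278 − 163×5.3 = 1414.1 → profitable ✗.
High-risk (own payoff 1085): to k=3.7 gives 1806 − 274×3.7 = 792.2 → no gain ✓; to k=5.3 gives 2278 − 274×5.3 = 825.8 → no gain ✓.
Low-risk (own payoff 2278 − 39×5.3 = 2071.3): to k=0 gives 1085 → no gain ✓; to k=3.7 gives 1806 − 39×3.7 = 1661.7 → no gain ✓.
5 of the 6 constraints hold; not an equilibrium.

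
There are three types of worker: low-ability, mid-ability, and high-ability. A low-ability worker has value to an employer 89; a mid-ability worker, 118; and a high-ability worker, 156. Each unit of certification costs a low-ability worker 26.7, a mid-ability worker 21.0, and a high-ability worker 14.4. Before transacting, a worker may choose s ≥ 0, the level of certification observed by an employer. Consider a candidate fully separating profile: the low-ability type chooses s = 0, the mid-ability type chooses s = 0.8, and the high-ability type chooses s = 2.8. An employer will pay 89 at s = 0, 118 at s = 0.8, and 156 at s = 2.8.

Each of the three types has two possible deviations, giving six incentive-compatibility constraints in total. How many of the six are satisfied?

High-ability (own payoff 156 − 14.4×2.8 = 115.68): to s=0 gives 89 → no gain ✓; to s=0.8 gives 118 − 14.4×0.8 = 106.48 → no gain ✓.
Mid-ability (own payoff 118 − 21.0×0.8 = 101.2): to s=0 gives 89 → no gain ✓; to s=2.8 gives 156 − 21.0×2.8 = 97.2 → no gain ✓.
Low-ability (own payoff 89): to s=0.8 gives 118 − 26.7×0.8 = 96.64 → profitable ✗; to s=2.8 gives 156 − 26.7×2.8 = 81.24 → no gain ✓.
5 of the 6 constraints hold; not an equilibrium.

5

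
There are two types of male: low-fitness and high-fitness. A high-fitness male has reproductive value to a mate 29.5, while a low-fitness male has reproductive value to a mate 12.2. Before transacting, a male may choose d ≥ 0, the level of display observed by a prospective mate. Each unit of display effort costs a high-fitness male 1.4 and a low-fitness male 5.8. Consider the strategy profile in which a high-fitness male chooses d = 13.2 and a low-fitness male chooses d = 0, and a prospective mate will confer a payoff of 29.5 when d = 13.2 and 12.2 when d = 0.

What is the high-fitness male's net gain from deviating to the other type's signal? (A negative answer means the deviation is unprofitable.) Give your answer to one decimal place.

Playing d = 13.2 the high-fitness male receives 29.5 − 1.4 × 13.2 = 11.02.
Deviating to d = 0 yields 12.2 instead.
Gain from deviating: 12.2 − 11.02 = 1.18, i.e. 1.2 to one decimal place.
The gain is positive, so the high-fitness type's incentive-compatibility constraint is violated — this profile is not a separating equilibrium.

1.2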